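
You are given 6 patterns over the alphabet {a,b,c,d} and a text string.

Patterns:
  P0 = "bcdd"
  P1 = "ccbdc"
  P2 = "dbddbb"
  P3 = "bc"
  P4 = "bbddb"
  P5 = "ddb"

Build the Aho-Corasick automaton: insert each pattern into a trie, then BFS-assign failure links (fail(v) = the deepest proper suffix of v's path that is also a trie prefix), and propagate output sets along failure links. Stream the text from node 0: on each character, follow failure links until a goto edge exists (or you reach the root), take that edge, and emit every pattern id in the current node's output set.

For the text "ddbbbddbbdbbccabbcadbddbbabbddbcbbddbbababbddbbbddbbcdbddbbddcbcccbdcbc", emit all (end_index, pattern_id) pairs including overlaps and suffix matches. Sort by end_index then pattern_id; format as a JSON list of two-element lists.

Construct AC machine:
Trie (insert patterns):
  0='ε' goto b→1 c→5 d→10
  1='b' goto b→16 c→2
  2='bc' goto d→3  [P3 ends]
  3='bcd' goto d→4
  4='bcdd' goto ·  [P0 ends]
  5='c' goto c→6
  6='cc' goto b→7
  7='ccb' goto d→8
  8='ccbd' goto c→9
  9='ccbdc' goto ·  [P1 ends]
  10='d' goto b→11 d→20
  11='db' goto d→12
  12='dbd' goto d→13
  13='dbdd' goto b→14
  14='dbddb' goto b→15
  15='dbddbb' goto ·  [P2 ends]
  16='bb' goto d→17
  17='bbd' goto d→18
  18='bbdd' goto b→19
  19='bbddb' goto ·  [P4 ends]
  20='dd' goto b→21
  21='ddb' goto ·  [P5 ends]

Failure links (BFS by depth):
  n1('b'): parent n0 fail=0; on 'b' 0 → fail=0;  out ∅∪∅=∅
  n5('c'): parent n0 fail=0; on 'c' 0 → fail=0;  out ∅∪∅=∅
  n10('d'): parent n0 fail=0; on 'd' 0 → fail=0;  out ∅∪∅=∅
  n2('bc'): parent n1 fail=0; on 'c' 0 → fail=5;  out {3}∪∅={3}
  n6('cc'): parent n5 fail=0; on 'c' 0 → fail=5;  out ∅∪∅=∅
  n11('db'): parent n10 fail=0; on 'b' 0 → fail=1;  out ∅∪∅=∅
  n16('bb'): parent n1 fail=0; on 'b' 0 → fail=1;  out ∅∪∅=∅
  n20('dd'): parent n10 fail=0; on 'd' 0 → fail=10;  out ∅∪∅=∅
  n3('bcd'): parent n2 fail=5; on 'd' 5→0 → fail=10;  out ∅∪∅=∅
  n7('ccb'): parent n6 fail=5; on 'b' 5→0 → fail=1;  out ∅∪∅=∅
  n12('dbd'): parent n11 fail=1; on 'd' 1→0 → fail=10;  out ∅∪∅=∅
  n17('bbd'): parent n16 fail=1; on 'd' 1→0 → fail=10;  out ∅∪∅=∅
  n21('ddb'): parent n20 fail=10; on 'b' 10 → fail=11;  out {5}∪∅={5}
  n4('bcdd'): parent n3 fail=10; on 'd' 10 → fail=20;  out {0}∪∅={0}
  n8('ccbd'): parent n7 fail=1; on 'd' 1→0 → fail=10;  out ∅∪∅=∅
  n13('dbdd'): parent n12 fail=10; on 'd' 10 → fail=20;  out ∅∪∅=∅
  n18('bbdd'): parent n17 fail=10; on 'd' 10 → fail=20;  out ∅∪∅=∅
  n9('ccbdc'): parent n8 fail=10; on 'c' 10→0 → fail=5;  out {1}∪∅={1}
  n14('dbddb'): parent n13 fail=20; on 'b' 20 → fail=21;  out ∅∪{5}={5}
  n19('bbddb'): parent n18 fail=20; on 'b' 20 → fail=21;  out {4}∪{5}={4,5}
  n15('dbddbb'): parent n14 fail=21; on 'b' 21→11→1 → fail=16;  out {2}∪∅={2}

Scan:
[0] read 'd'  n0⇒n10
[1] read 'd'  n10⇒n20
[2] read 'b'  n20⇒n21  ** P5@[0:2]
[3] read 'b'  n21⇒n16 (fail-walked)
[4] read 'b'  n16⇒n16 (fail-walked)
[5] read 'd'  n16⇒n17
[6] read 'd'  n17⇒n18
[7] read 'b'  n18⇒n19  ** P4@[3:7],P5@[5:7]
[8] read 'b'  n19⇒n16 (fail-walked)
[9] read 'd'  n16⇒n17
[10] read 'b'  n17⇒n11 (fail-walked)
[11] read 'b'  n11⇒n16 (fail-walked)
[12] read 'c'  n16⇒n2 (fail-walked)  ** P3@[11:12]
[13] read 'c'  n2⇒n6 (fail-walked)
[14] read 'a'  n6⇒n0 (fail-walked)
[15] read 'b'  n0⇒n1
[16] read 'b'  n1⇒n16
[17] read 'c'  n16⇒n2 (fail-walked)  ** P3@[16:17]
[18] read 'a'  n2⇒n0 (fail-walked)
[19] read 'd'  n0⇒n10
[20] read 'b'  n10⇒n11
[21] read 'd'  n11⇒n12
[22] read 'd'  n12⇒n13
[23] read 'b'  n13⇒n14  ** P5@[21:23]
[24] read 'b'  n14⇒n15  ** P2@[19:24]
[25] read 'a'  n15⇒n0 (fail-walked)
[26] read 'b'  n0⇒n1
[27] read 'b'  n1⇒n16
[28] read 'd'  n16⇒n17
[29] read 'd'  n17⇒n18
[30] read 'b'  n18⇒n19  ** P4@[26:30],P5@[28:30]
[31] read 'c'  n19⇒n2 (fail-walked)  ** P3@[30:31]
[32] read 'b'  n2⇒n1 (fail-walked)
[33] read 'b'  n1⇒n16
[34] read 'd'  n16⇒n17
[35] read 'd'  n17⇒n18
[36] read 'b'  n18⇒n19  ** P4@[32:36],P5@[34:36]
[37] read 'b'  n19⇒n16 (fail-walked)
[38] read 'a'  n16⇒n0 (fail-walked)
[39] read 'b'  n0⇒n1
[40] read 'a'  n1⇒n0 (fail-walked)
[41] read 'b'  n0⇒n1
[42] read 'b'  n1⇒n16
[43] read 'd'  n16⇒n17
[44] read 'd'  n17⇒n18
[45] read 'b'  n18⇒n19  ** P4@[41:45],P5@[43:45]
[46] read 'b'  n19⇒n16 (fail-walked)
[47] read 'b'  n16⇒n16 (fail-walked)
[48] read 'd'  n16⇒n17
[49] read 'd'  n17⇒n18
[50] read 'b'  n18⇒n19  ** P4@[46:50],P5@[48:50]
[51] read 'b'  n19⇒n16 (fail-walked)
[52] read 'c'  n16⇒n2 (fail-walked)  ** P3@[51:52]
[53] read 'd'  n2⇒n3
[54] read 'b'  n3⇒n11 (fail-walked)
[55] read 'd'  n11⇒n12
[56] read 'd'  n12⇒n13
[57] read 'b'  n13⇒n14  ** P5@[55:57]
[58] read 'b'  n14⇒n15  ** P2@[53:58]
[59] read 'd'  n15⇒n17 (fail-walked)
[60] read 'd'  n17⇒n18
[61] read 'c'  n18⇒n5 (fail-walked)
[62] read 'b'  n5⇒n1 (fail-walked)
[63] read 'c'  n1⇒n2  ** P3@[62:63]
[64] read 'c'  n2⇒n6 (fail-walked)
[65] read 'c'  n6⇒n6 (fail-walked)
[66] read 'b'  n6⇒n7
[67] read 'd'  n7⇒n8
[68] read 'c'  n8⇒n9  ** P1@[64:68]
[69] read 'b'  n9⇒n1 (fail-walked)
[70] read 'c'  n1⇒n2  ** P3@[69:70]

Matches: [[2,5],[7,4],[7,5],[12,3],[17,3],[23,5],[24,2],[30,4],[30,5],[31,3],[36,4],[36,5],[45,4],[45,5],[50,4],[50,5],[52,3],[57,5],[58,2],[63,3],[68,1],[70,3]]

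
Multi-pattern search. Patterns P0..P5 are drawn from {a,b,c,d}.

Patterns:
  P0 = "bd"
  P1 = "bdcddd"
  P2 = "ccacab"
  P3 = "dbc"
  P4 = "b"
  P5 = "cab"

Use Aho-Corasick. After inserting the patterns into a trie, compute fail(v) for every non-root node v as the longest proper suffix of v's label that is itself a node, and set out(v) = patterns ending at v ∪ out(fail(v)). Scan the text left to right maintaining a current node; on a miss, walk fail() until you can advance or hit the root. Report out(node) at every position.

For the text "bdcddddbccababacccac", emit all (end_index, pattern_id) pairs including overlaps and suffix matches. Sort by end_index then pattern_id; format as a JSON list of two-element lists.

Build:
Trie nodes:
  0='ε' goto b→1 c→7 d→13
  1='b' goto d→2  [P4 ends]
  2='bd' goto c→3  [P0 ends]
  3='bdc' goto d→4
  4='bdcd' goto d→5
  5='bdcdd' goto d→6
  6='bdcddd' goto ·  [P1 ends]
  7='c' goto a→16 c→8
  8='cc' goto a→9
  9='cca' goto c→10
  10='ccac' goto a→11
  11='ccaca' goto b→12
  12='ccacab' goto ·  [P2 ends]
  13='d' goto b→14
  14='db' goto c→15
  15='dbc' goto ·  [P3 ends]
  16='ca' goto b→17
  17='cab' goto ·  [P5 ends]

BFS fail/out derivation:
  fail(1) 'b': from fail(0)=0 chase 'b': 0 ⇒ 0;  out={4}∪out(0)={4}
  fail(7) 'c': from fail(0)=0 chase 'c': 0 ⇒ 0;  out=∅∪out(0)=∅
  fail(13) 'd': from fail(0)=0 chase 'd': 0 ⇒ 0;  out=∅∪out(0)=∅
  fail(2) 'bd': from fail(1)=0 chase 'd': 0 ⇒ 13;  out={0}∪out(13)={0}
  fail(8) 'cc': from fail(7)=0 chase 'c': 0 ⇒ 7;  out=∅∪out(7)=∅
  fail(14) 'db': from fail(13)=0 chase 'b': 0 ⇒ 1;  out=∅∪out(1)={4}
  fail(16) 'ca': from fail(7)=0 chase 'a': 0 ⇒ 0;  out=∅∪out(0)=∅
  fail(3) 'bdc': from fail(2)=13 chase 'c': 13→0 ⇒ 7;  out=∅∪out(7)=∅
  fail(9) 'cca': from fail(8)=7 chase 'a': 7 ⇒ 16;  out=∅∪out(16)=∅
  fail(15) 'dbc': from fail(14)=1 chase 'c': 1→0 ⇒ 7;  out={3}∪out(7)={3}
  fail(17) 'cab': from fail(16)=0 chase 'b': 0 ⇒ 1;  out={5}∪out(1)={4,5}
  fail(4) 'bdcd': from fail(3)=7 chase 'd': 7→0 ⇒ 13;  out=∅∪out(13)=∅
  fail(10) 'ccac': from fail(9)=16 chase 'c': 16→0 ⇒ 7;  out=∅∪out(7)=∅
  fail(5) 'bdcdd': from fail(4)=13 chase 'd': 13→0 ⇒ 13;  out=∅∪out(13)=∅
  fail(11) 'ccaca': from fail(10)=7 chase 'a': 7 ⇒ 16;  out=∅∪out(16)=∅
  fail(6) 'bdcddd': from fail(5)=13 chase 'd': 13→0 ⇒ 13;  out={1}∪out(13)={1}
  fail(12) 'ccacab': from fail(11)=16 chase 'b': 16 ⇒ 17;  out={2}∪out(17)={2,4,5}

Run:
i=0 'b': node 0→1  emit P4@[0:0]
i=1 'd': node 1→2  emit P0@[0:1]
i=2 'c': node 2→3
i=3 'd': node 3→4
i=4 'd': node 4→5
i=5 'd': node 5→6  emit P1@[0:5]
i=6 'd': node 6→13 (fail-walked)
i=7 'b': node 13→14  emit P4@[7:7]
i=8 'c': node 14→15  emit P3@[6:8]
i=9 'c': node 15→8 (fail-walked)
i=10 'a': node 8→9
i=11 'b': node 9→17 (fail-walked)  emit P4@[11:11],P5@[9:11]
i=12 'a': node 17→0 (fail-walked)
i=13 'b': node 0→1  emit P4@[13:13]
i=14 'a': node 1→0 (fail-walked)
i=15 'c': node 0→7
i=16 'c': node 7→8
i=17 'c': node 8→8 (fail-walked)
i=18 'a': node 8→9
i=19 'c': node 9→10

All matches (sorted): [[0,4],[1,0],[5,1],[7,4],[8,3],[11,4],[11,5],[13,4]]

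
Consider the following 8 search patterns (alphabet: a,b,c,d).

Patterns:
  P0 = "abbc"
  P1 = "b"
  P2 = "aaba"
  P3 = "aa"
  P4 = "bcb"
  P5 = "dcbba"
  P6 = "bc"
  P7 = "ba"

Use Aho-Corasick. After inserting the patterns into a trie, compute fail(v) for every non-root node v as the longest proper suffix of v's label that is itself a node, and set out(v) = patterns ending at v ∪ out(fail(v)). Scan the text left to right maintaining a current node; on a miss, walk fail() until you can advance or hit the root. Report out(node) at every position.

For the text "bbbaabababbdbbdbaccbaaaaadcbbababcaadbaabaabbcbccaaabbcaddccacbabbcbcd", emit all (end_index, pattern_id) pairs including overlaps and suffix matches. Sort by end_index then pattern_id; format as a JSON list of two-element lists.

Build automaton:
Trie (insert patterns):
  0='ε' goto a→1 b→5 d→11
  1='a' goto a→6 b→2
  2='ab' goto b→3
  3='abb' goto c→4
  4='abbc' goto ·  [P0 ends]
  5='b' goto a→16 c→9  [P1 ends]
  6='aa' goto b→7  [P3 ends]
  7='aab' goto a→8
  8='aaba' goto ·  [P2 ends]
  9='bc' goto b→10  [P6 ends]
  10='bcb' goto ·  [P4 ends]
  11='d' goto c→12
  12='dc' goto b→13
  13='dcb' goto b→14
  14='dcbb' goto a→15
  15='dcbba' goto ·  [P5 ends]
  16='ba' goto ·  [P7 ends]

BFS fail/out derivation:
  fail(1) 'a': from fail(0)=0 chase 'a': 0 ⇒ 0;  out=∅∪out(0)=∅
  fail(5) 'b': from fail(0)=0 chase 'b': 0 ⇒ 0;  out={1}∪out(0)={1}
  fail(11) 'd': from fail(0)=0 chase 'd': 0 ⇒ 0;  out=∅∪out(0)=∅
  fail(2) 'ab': from fail(1)=0 chase 'b': 0 ⇒ 5;  out=∅∪out(5)={1}
  fail(6) 'aa': from fail(1)=0 chase 'a': 0 ⇒ 1;  out={3}∪out(1)={3}
  fail(9) 'bc': from fail(5)=0 chase 'c': 0 ⇒ 0;  out={6}∪out(0)={6}
  fail(12) 'dc': from fail(11)=0 chase 'c': 0 ⇒ 0;  out=∅∪out(0)=∅
  fail(16) 'ba': from fail(5)=0 chase 'a': 0 ⇒ 1;  out={7}∪out(1)={7}
  fail(3) 'abb': from fail(2)=5 chase 'b': 5→0 ⇒ 5;  out=∅∪out(5)={1}
  fail(7) 'aab': from fail(6)=1 chase 'b': 1 ⇒ 2;  out=∅∪out(2)={1}
  fail(10) 'bcb': from fail(9)=0 chase 'b': 0 ⇒ 5;  out={4}∪out(5)={1,4}
  fail(13) 'dcb': from fail(12)=0 chase 'b': 0 ⇒ 5;  out=∅∪out(5)={1}
  fail(4) 'abbc': from fail(3)=5 chase 'c': 5 ⇒ 9;  out={0}∪out(9)={0,6}
  fail(8) 'aaba': from fail(7)=2 chase 'a': 2→5 ⇒ 16;  out={2}∪out(16)={2,7}
  fail(14) 'dcbb': from fail(13)=5 chase 'b': 5→0 ⇒ 5;  out=∅∪out(5)={1}
  fail(15) 'dcbba': from fail(14)=5 chase 'a': 5 ⇒ 16;  out={5}∪out(16)={5,7}

Text stream:
i=0 'b': node 0→5  emit P1@[0:0]
i=1 'b': node 5→5 (via fail)  emit P1@[1:1]
i=2 'b': node 5→5 (via fail)  emit P1@[2:2]
i=3 'a': node 5→16  emit P7@[2:3]
i=4 'a': node 16→6 (via fail)  emit P3@[3:4]
i=5 'b': node 6→7  emit P1@[5:5]
i=6 'a': node 7→8  emit P2@[3:6],P7@[5:6]
i=7 'b': node 8→2 (via fail)  emit P1@[7:7]
i=8 'a': node 2→16 (via fail)  emit P7@[7:8]
i=9 'b': node 16→2 (via fail)  emit P1@[9:9]
i=10 'b': node 2→3  emit P1@[10:10]
i=11 'd': node 3→11 (via fail)
i=12 'b': node 11→5 (via fail)  emit P1@[12:12]
i=13 'b': node 5→5 (via fail)  emit P1@[13:13]
i=14 'd': node 5→11 (via fail)
i=15 'b': node 11→5 (via fail)  emit P1@[15:15]
i=16 'a': node 5→16  emit P7@[15:16]
i=17 'c': node 16→0 (via fail)
i=18 'c': node 0→0
i=19 'b': node 0→5  emit P1@[19:19]
i=20 'a': node 5→16  emit P7@[19:20]
i=21 'a': node 16→6 (via fail)  emit P3@[20:21]
i=22 'a': node 6→6 (via fail)  emit P3@[21:22]
i=23 'a': node 6→6 (via fail)  emit P3@[22:23]
i=24 'a': node 6→6 (via fail)  emit P3@[23:24]
i=25 'd': node 6→11 (via fail)
i=26 'c': node 11→12
i=27 'b': node 12→13  emit P1@[27:27]
i=28 'b': node 13→14  emit P1@[28:28]
i=29 'a': node 14→15  emit P5@[25:29],P7@[28:29]
i=30 'b': node 15→2 (via fail)  emit P1@[30:30]
i=31 'a': node 2→16 (via fail)  emit P7@[30:31]
i=32 'b': node 16→2 (via fail)  emit P1@[32:32]
i=33 'c': node 2→9 (via fail)  emit P6@[32:33]
i=34 'a': node 9→1 (via fail)
i=35 'a': node 1→6  emit P3@[34:35]
i=36 'd': node 6→11 (via fail)
i=37 'b': node 11→5 (via fail)  emit P1@[37:37]
i=38 'a': node 5→16  emit P7@[37:38]
i=39 'a': node 16→6 (via fail)  emit P3@[38:39]
i=40 'b': node 6→7  emit P1@[40:40]
i=41 'a': node 7→8  emit P2@[38:41],P7@[40:41]
i=42 'a': node 8→6 (via fail)  emit P3@[41:42]
i=43 'b': node 6→7  emit P1@[43:43]
i=44 'b': node 7→3 (via fail)  emit P1@[44:44]
i=45 'c': node 3→4  emit P0@[42:45],P6@[44:45]
i=46 'b': node 4→10 (via fail)  emit P1@[46:46],P4@[44:46]
i=47 'c': node 10→9 (via fail)  emit P6@[46:47]
i=48 'c': node 9→0 (via fail)
i=49 'a': node 0→1
i=50 'a': node 1→6  emit P3@[49:50]
i=51 'a': node 6→6 (via fail)  emit P3@[50:51]
i=52 'b': node 6→7  emit P1@[52:52]
i=53 'b': node 7→3 (via fail)  emit P1@[53:53]
i=54 'c': node 3→4  emit P0@[51:54],P6@[53:54]
i=55 'a': node 4→1 (via fail)
i=56 'd': node 1→11 (via fail)
i=57 'd': node 11→11 (via fail)
i=58 'c': node 11→12
i=59 'c': node 12→0 (via fail)
i=60 'a': node 0→1
i=61 'c': node 1→0 (via fail)
i=62 'b': node 0→5  emit P1@[62:62]
i=63 'a': node 5→16  emit P7@[62:63]
i=64 'b': node 16→2 (via fail)  emit P1@[64:64]
i=65 'b': node 2→3  emit P1@[65:65]
i=66 'c': node 3→4  emit P0@[63:66],P6@[65:66]
i=67 'b': node 4→10 (via fail)  emit P1@[67:67],P4@[65:67]
i=68 'c': node 10→9 (via fail)  emit P6@[67:68]
i=69 'd': node 9→11 (via fail)

Matches: [[0,1],[1,1],[2,1],[3,7],[4,3],[5,1],[6,2],[6,7],[7,1],[8,7],[9,1],[10,1],[12,1],[13,1],[15,1],[16,7],[19,1],[20,7],[21,3],[22,3],[23,3],[24,3],[27,1],[28,1],[29,5],[29,7],[30,1],[31,7],[32,1],[33,6],[35,3],[37,1],[38,7],[39,3],[40,1],[41,2],[41,7],[42,3],[43,1],[44,1],[45,0],[45,6],[46,1],[46,4],[47,6],[50,3],[51,3],[52,1],[53,1],[54,0],[54,6],[62,1],[63,7],[64,1],[65,1],[66,0],[66,6],[67,1],[67,4],[68,6]]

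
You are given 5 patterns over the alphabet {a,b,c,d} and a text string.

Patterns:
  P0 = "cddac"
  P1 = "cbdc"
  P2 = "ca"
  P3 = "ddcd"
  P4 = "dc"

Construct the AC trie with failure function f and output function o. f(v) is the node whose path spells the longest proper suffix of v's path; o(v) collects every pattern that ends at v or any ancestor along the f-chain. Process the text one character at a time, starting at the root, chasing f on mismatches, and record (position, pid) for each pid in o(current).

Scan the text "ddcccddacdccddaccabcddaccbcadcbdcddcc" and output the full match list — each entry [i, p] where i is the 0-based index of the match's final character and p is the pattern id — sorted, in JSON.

Construct AC machine:
Trie nodes:
  n0 'ε': c→1 d→10
  n1 'c': a→9 b→6 d→2
  n2 'cd': d→3
  n3 'cdd': a→4
  n4 'cdda': c→5
  n5 'cddac': ·  [P0 ends]
  n6 'cb': d→7
  n7 'cbd': c→8
  n8 'cbdc': ·  [P1 ends]
  n9 'ca': ·  [P2 ends]
  n10 'd': c→14 d→11
  n11 'dd': c→12
  n12 'ddc': d→13
  n13 'ddcd': ·  [P3 ends]
  n14 'dc': ·  [P4 ends]

Failure links (BFS by depth):
  fail(1) 'c': from fail(0)=0 chase 'c': 0 ⇒ 0;  out=∅∪out(0)=∅
  fail(10) 'd': from fail(0)=0 chase 'd': 0 ⇒ 0;  out=∅∪out(0)=∅
  fail(2) 'cd': from fail(1)=0 chase 'd': 0 ⇒ 10;  out=∅∪out(10)=∅
  fail(6) 'cb': from fail(1)=0 chase 'b': 0 ⇒ 0;  out=∅∪out(0)=∅
  fail(9) 'ca': from fail(1)=0 chase 'a': 0 ⇒ 0;  out={2}∪out(0)={2}
  fail(11) 'dd': from fail(10)=0 chase 'd': 0 ⇒ 10;  out=∅∪out(10)=∅
  fail(14) 'dc': from fail(10)=0 chase 'c': 0 ⇒ 1;  out={4}∪out(1)={4}
  fail(3) 'cdd': from fail(2)=10 chase 'd': 10 ⇒ 11;  out=∅∪out(11)=∅
  fail(7) 'cbd': from fail(6)=0 chase 'd': 0 ⇒ 10;  out=∅∪out(10)=∅
  fail(12) 'ddc': from fail(11)=10 chase 'c': 10 ⇒ 14;  out=∅∪out(14)={4}
  fail(4) 'cdda': from fail(3)=11 chase 'a': 11→10→0 ⇒ 0;  out=∅∪out(0)=∅
  fail(8) 'cbdc': from fail(7)=10 chase 'c': 10 ⇒ 14;  out={1}∪out(14)={1,4}
  fail(13) 'ddcd': from fail(12)=14 chase 'd': 14→1 ⇒ 2;  out={3}∪out(2)={3}
  fail(5) 'cddac': from fail(4)=0 chase 'c': 0 ⇒ 1;  out={0}∪out(1)={0}

Text stream:
pos 0 'd': at 10
pos 1 'd': at 11
pos 2 'c': at 12  emit P4@[1:2]
pos 3 'c': at 1 ·f
pos 4 'c': at 1 ·f
pos 5 'd': at 2
pos 6 'd': at 3
pos 7 'a': at 4
pos 8 'c': at 5  emit P0@[4:8]
pos 9 'd': at 2 ·f
pos 10 'c': at 14 ·f  emit P4@[9:10]
pos 11 'c': at 1 ·f
pos 12 'd': at 2
pos 13 'd': at 3
pos 14 'a': at 4
pos 15 'c': at 5  emit P0@[11:15]
pos 16 'c': at 1 ·f
pos 17 'a': at 9  emit P2@[16:17]
pos 18 'b': at 0 ·f
pos 19 'c': at 1
pos 20 'd': at 2
pos 21 'd': at 3
pos 22 'a': at 4
pos 23 'c': at 5  emit P0@[19:23]
pos 24 'c': at 1 ·f
pos 25 'b': at 6
pos 26 'c': at 1 ·f
pos 27 'a': at 9  emit P2@[26:27]
pos 28 'd': at 10 ·f
pos 29 'c': at 14  emit P4@[28:29]
pos 30 'b': at 6 ·f
pos 31 'd': at 7
pos 32 'c': at 8  emit P1@[29:32],P4@[31:32]
pos 33 'd': at 2 ·f
pos 34 'd': at 3
pos 35 'c': at 12 ·f  emit P4@[34:35]
pos 36 'c': at 1 ·f

Result: [[2,4],[8,0],[10,4],[15,0],[17,2],[23,0],[27,2],[29,4],[32,1],[32,4],[35,4]]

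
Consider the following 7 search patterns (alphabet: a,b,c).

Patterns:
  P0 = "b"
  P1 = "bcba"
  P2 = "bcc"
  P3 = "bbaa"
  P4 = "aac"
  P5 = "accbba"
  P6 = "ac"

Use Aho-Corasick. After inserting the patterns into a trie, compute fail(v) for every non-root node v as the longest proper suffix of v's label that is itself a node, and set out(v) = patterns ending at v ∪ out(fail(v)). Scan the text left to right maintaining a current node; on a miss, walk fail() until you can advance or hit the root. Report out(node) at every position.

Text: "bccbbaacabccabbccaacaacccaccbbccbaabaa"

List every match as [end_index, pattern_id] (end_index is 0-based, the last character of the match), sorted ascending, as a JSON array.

Build automaton:
Trie nodes:
  n0 'ε': a→9 b→1
  n1 'b': b→6 c→2  ←P0
  n2 'bc': b→3 c→5
  n3 'bcb': a→4
  n4 'bcba': ·  ←P1
  n5 'bcc': ·  ←P2
  n6 'bb': a→7
  n7 'bba': a→8
  n8 'bbaa': ·  ←P3
  n9 'a': a→10 c→12
  n10 'aa': c→11
  n11 'aac': ·  ←P4
  n12 'ac': c→13  ←P6
  n13 'acc': b→14
  n14 'accb': b→15
  n15 'accbb': a→16
  n16 'accbba': ·  ←P5

Failure links (BFS by depth):
  fail(1) 'b': from fail(0)=0 chase 'b': 0 ⇒ 0;  out={0}∪out(0)={0}
  fail(9) 'a': from fail(0)=0 chase 'a': 0 ⇒ 0;  out=∅∪out(0)=∅
  fail(2) 'bc': from fail(1)=0 chase 'c': 0 ⇒ 0;  out=∅∪out(0)=∅
  fail(6) 'bb': from fail(1)=0 chase 'b': 0 ⇒ 1;  out=∅∪out(1)={0}
  fail(10) 'aa': from fail(9)=0 chase 'a': 0 ⇒ 9;  out=∅∪out(9)=∅
  fail(12) 'ac': from fail(9)=0 chase 'c': 0 ⇒ 0;  out={6}∪out(0)={6}
  fail(3) 'bcb': from fail(2)=0 chase 'b': 0 ⇒ 1;  out=∅∪out(1)={0}
  fail(5) 'bcc': from fail(2)=0 chase 'c': 0 ⇒ 0;  out={2}∪out(0)={2}
  fail(7) 'bba': from fail(6)=1 chase 'a': 1→0 ⇒ 9;  out=∅∪out(9)=∅
  fail(11) 'aac': from fail(10)=9 chase 'c': 9 ⇒ 12;  out={4}∪out(12)={4,6}
  fail(13) 'acc': from fail(12)=0 chase 'c': 0 ⇒ 0;  out=∅∪out(0)=∅
  fail(4) 'bcba': from fail(3)=1 chase 'a': 1→0 ⇒ 9;  out={1}∪out(9)={1}
  fail(8) 'bbaa': from fail(7)=9 chase 'a': 9 ⇒ 10;  out={3}∪out(10)={3}
  fail(14) 'accb': from fail(13)=0 chase 'b': 0 ⇒ 1;  out=∅∪out(1)={0}
  fail(15) 'accbb': from fail(14)=1 chase 'b': 1 ⇒ 6;  out=∅∪out(6)={0}
  fail(16) 'accbba': from fail(15)=6 chase 'a': 6 ⇒ 7;  out={5}∪out(7)={5}

Run:
pos 0 'b': at 1  → match P0@[0:0]
pos 1 'c': at 2
pos 2 'c': at 5  → match P2@[0:2]
pos 3 'b': at 1 (fail-walked)  → match P0@[3:3]
pos 4 'b': at 6  → match P0@[4:4]
pos 5 'a': at 7
pos 6 'a': at 8  → match P3@[3:6]
pos 7 'c': at 11 (fail-walked)  → match P4@[5:7],P6@[6:7]
pos 8 'a': at 9 (fail-walked)
pos 9 'b': at 1 (fail-walked)  → match P0@[9:9]
pos 10 'c': at 2
pos 11 'c': at 5  → match P2@[9:11]
pos 12 'a': at 9 (fail-walked)
pos 13 'b': at 1 (fail-walked)  → match P0@[13:13]
pos 14 'b': at 6  → match P0@[14:14]
pos 15 'c': at 2 (fail-walked)
pos 16 'c': at 5  → match P2@[14:16]
pos 17 'a': at 9 (fail-walked)
pos 18 'a': at 10
pos 19 'c': at 11  → match P4@[17:19],P6@[18:19]
pos 20 'a': at 9 (fail-walked)
pos 21 'a': at 10
pos 22 'c': at 11  → match P4@[20:22],P6@[21:22]
pos 23 'c': at 13 (fail-walked)
pos 24 'c': at 0 (fail-walked)
pos 25 'a': at 9
pos 26 'c': at 12  → match P6@[25:26]
pos 27 'c': at 13
pos 28 'b': at 14  → match P0@[28:28]
pos 29 'b': at 15  → match P0@[29:29]
pos 30 'c': at 2 (fail-walked)
pos 31 'c': at 5  → match P2@[29:31]
pos 32 'b': at 1 (fail-walked)  → match P0@[32:32]
pos 33 'a': at 9 (fail-walked)
pos 34 'a': at 10
pos 35 'b': at 1 (fail-walked)  → match P0@[35:35]
pos 36 'a': at 9 (fail-walked)
pos 37 'a': at 10

Matches: [[0,0],[2,2],[3,0],[4,0],[6,3],[7,4],[7,6],[9,0],[11,2],[13,0],[14,0],[16,2],[19,4],[19,6],[22,4],[22,6],[26,6],[28,0],[29,0],[31,2],[32,0],[35,0]]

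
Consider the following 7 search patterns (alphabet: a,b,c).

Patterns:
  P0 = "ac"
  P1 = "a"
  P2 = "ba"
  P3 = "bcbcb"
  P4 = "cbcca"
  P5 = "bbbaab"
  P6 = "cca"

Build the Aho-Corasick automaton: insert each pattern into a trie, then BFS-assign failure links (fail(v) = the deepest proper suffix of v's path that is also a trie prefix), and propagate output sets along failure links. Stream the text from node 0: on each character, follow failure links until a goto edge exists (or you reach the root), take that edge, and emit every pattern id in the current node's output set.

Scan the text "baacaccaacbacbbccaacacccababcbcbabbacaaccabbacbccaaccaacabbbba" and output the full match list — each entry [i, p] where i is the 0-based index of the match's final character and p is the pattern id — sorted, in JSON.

Build:
Trie nodes:
  0='ε' goto a→1 b→3 c→9
  1='a' goto c→2  [P1 ends]
  2='ac' goto ·  [P0 ends]
  3='b' goto a→4 b→14 c→5
  4='ba' goto ·  [P2 ends]
  5='bc' goto b→6
  6='bcb' goto c→7
  7='bcbc' goto b→8
  8='bcbcb' goto ·  [P3 ends]
  9='c' goto b→10 c→19
  10='cb' goto c→11
  11='cbc' goto c→12
  12='cbcc' goto a→13
  13='cbcca' goto ·  [P4 ends]
  14='bb' goto b→15
  15='bbb' goto a→16
  16='bbba' goto a→17
  17='bbbaa' goto b→18
  18='bbbaab' goto ·  [P5 ends]
  19='cc' goto a→20
  20='cca' goto ·  [P6 ends]

Failure links (BFS by depth):
  n1('a'): parent n0 fail=0; on 'a' 0 → fail=0;  out {1}∪∅={1}
  n3('b'): parent n0 fail=0; on 'b' 0 → fail=0;  out ∅∪∅=∅
  n9('c'): parent n0 fail=0; on 'c' 0 → fail=0;  out ∅∪∅=∅
  n2('ac'): parent n1 fail=0; on 'c' 0 → fail=9;  out {0}∪∅={0}
  n4('ba'): parent n3 fail=0; on 'a' 0 → fail=1;  out {2}∪{1}={1,2}
  n5('bc'): parent n3 fail=0; on 'c' 0 → fail=9;  out ∅∪∅=∅
  n10('cb'): parent n9 fail=0; on 'b' 0 → fail=3;  out ∅∪∅=∅
  n14('bb'): parent n3 fail=0; on 'b' 0 → fail=3;  out ∅∪∅=∅
  n19('cc'): parent n9 fail=0; on 'c' 0 → fail=9;  out ∅∪∅=∅
  n6('bcb'): parent n5 fail=9; on 'b' 9 → fail=10;  out ∅∪∅=∅
  n11('cbc'): parent n10 fail=3; on 'c' 3 → fail=5;  out ∅∪∅=∅
  n15('bbb'): parent n14 fail=3; on 'b' 3 → fail=14;  out ∅∪∅=∅
  n20('cca'): parent n19 fail=9; on 'a' 9→0 → fail=1;  out {6}∪{1}={1,6}
  n7('bcbc'): parent n6 fail=10; on 'c' 10 → fail=11;  out ∅∪∅=∅
  n12('cbcc'): parent n11 fail=5; on 'c' 5→9 → fail=19;  out ∅∪∅=∅
  n16('bbba'): parent n15 fail=14; on 'a' 14→3 → fail=4;  out ∅∪{1,2}={1,2}
  n8('bcbcb'): parent n7 fail=11; on 'b' 11→5 → fail=6;  out {3}∪∅={3}
  n13('cbcca'): parent n12 fail=19; on 'a' 19 → fail=20;  out {4}∪{1,6}={1,4,6}
  n17('bbbaa'): parent n16 fail=4; on 'a' 4→1→0 → fail=1;  out ∅∪{1}={1}
  n18('bbbaab'): parent n17 fail=1; on 'b' 1→0 → fail=3;  out {5}∪∅={5}

Run:
[0] read 'b'  n0⇒n3
[1] read 'a'  n3⇒n4  → match P1@[1:1],P2@[0:1]
[2] read 'a'  n4⇒n1 (via fail)  → match P1@[2:2]
[3] read 'c'  n1⇒n2  → match P0@[2:3]
[4] read 'a'  n2⇒n1 (via fail)  → match P1@[4:4]
[5] read 'c'  n1⇒n2  → match P0@[4:5]
[6] read 'c'  n2⇒n19 (via fail)
[7] read 'a'  n19⇒n20  → match P1@[7:7],P6@[5:7]
[8] read 'a'  n20⇒n1 (via fail)  → match P1@[8:8]
[9] read 'c'  n1⇒n2  → match P0@[8:9]
[10] read 'b'  n2⇒n10 (via fail)
[11] read 'a'  n10⇒n4 (via fail)  → match P1@[11:11],P2@[10:11]
[12] read 'c'  n4⇒n2 (via fail)  → match P0@[11:12]
[13] read 'b'  n2⇒n10 (via fail)
[14] read 'b'  n10⇒n14 (via fail)
[15] read 'c'  n14⇒n5 (via fail)
[16] read 'c'  n5⇒n19 (via fail)
[17] read 'a'  n19⇒n20  → match P1@[17:17],P6@[15:17]
[18] read 'a'  n20⇒n1 (via fail)  → match P1@[18:18]
[19] read 'c'  n1⇒n2  → match P0@[18:19]
[20] read 'a'  n2⇒n1 (via fail)  → match P1@[20:20]
[21] read 'c'  n1⇒n2  → match P0@[20:21]
[22] read 'c'  n2⇒n19 (via fail)
[23] read 'c'  n19⇒n19 (via fail)
[24] read 'a'  n19⇒n20  → match P1@[24:24],P6@[22:24]
[25] read 'b'  n20⇒n3 (via fail)
[26] read 'a'  n3⇒n4  → match P1@[26:26],P2@[25:26]
[27] read 'b'  n4⇒n3 (via fail)
[28] read 'c'  n3⇒n5
[29] read 'b'  n5⇒n6
[30] read 'c'  n6⇒n7
[31] read 'b'  n7⇒n8  → match P3@[27:31]
[32] read 'a'  n8⇒n4 (via fail)  → match P1@[32:32],P2@[31:32]
[33] read 'b'  n4⇒n3 (via fail)
[34] read 'b'  n3⇒n14
[35] read 'a'  n14⇒n4 (via fail)  → match P1@[35:35],P2@[34:35]
[36] read 'c'  n4⇒n2 (via fail)  → match P0@[35:36]
[37] read 'a'  n2⇒n1 (via fail)  → match P1@[37:37]
[38] read 'a'  n1⇒n1 (via fail)  → match P1@[38:38]
[39] read 'c'  n1⇒n2  → match P0@[38:39]
[40] read 'c'  n2⇒n19 (via fail)
[41] read 'a'  n19⇒n20  → match P1@[41:41],P6@[39:41]
[42] read 'b'  n20⇒n3 (via fail)
[43] read 'b'  n3⇒n14
[44] read 'a'  n14⇒n4 (via fail)  → match P1@[44:44],P2@[43:44]
[45] read 'c'  n4⇒n2 (via fail)  → match P0@[44:45]
[46] read 'b'  n2⇒n10 (via fail)
[47] read 'c'  n10⇒n11
[48] read 'c'  n11⇒n12
[49] read 'a'  n12⇒n13  → match P1@[49:49],P4@[45:49],P6@[47:49]
[50] read 'a'  n13⇒n1 (via fail)  → match P1@[50:50]
[51] read 'c'  n1⇒n2  → match P0@[50:51]
[52] read 'c'  n2⇒n19 (via fail)
[53] read 'a'  n19⇒n20  → match P1@[53:53],P6@[51:53]
[54] read 'a'  n20⇒n1 (via fail)  → match P1@[54:54]
[55] read 'c'  n1⇒n2  → match P0@[54:55]
[56] read 'a'  n2⇒n1 (via fail)  → match P1@[56:56]
[57] read 'b'  n1⇒n3 (via fail)
[58] read 'b'  n3⇒n14
[59] read 'b'  n14⇒n15
[60] read 'b'  n15⇒n15 (via fail)
[61] read 'a'  n15⇒n16  → match P1@[61:61],P2@[60:61]

Matches: [[1,1],[1,2],[2,1],[3,0],[4,1],[5,0],[7,1],[7,6],[8,1],[9,0],[11,1],[11,2],[12,0],[17,1],[17,6],[18,1],[19,0],[20,1],[21,0],[24,1],[24,6],[26,1],[26,2],[31,3],[32,1],[32,2],[35,1],[35,2],[36,0],[37,1],[38,1],[39,0],[41,1],[41,6],[44,1],[44,2],[45,0],[49,1],[49,4],[49,6],[50,1],[51,0],[53,1],[53,6],[54,1],[55,0],[56,1],[61,1],[61,2]]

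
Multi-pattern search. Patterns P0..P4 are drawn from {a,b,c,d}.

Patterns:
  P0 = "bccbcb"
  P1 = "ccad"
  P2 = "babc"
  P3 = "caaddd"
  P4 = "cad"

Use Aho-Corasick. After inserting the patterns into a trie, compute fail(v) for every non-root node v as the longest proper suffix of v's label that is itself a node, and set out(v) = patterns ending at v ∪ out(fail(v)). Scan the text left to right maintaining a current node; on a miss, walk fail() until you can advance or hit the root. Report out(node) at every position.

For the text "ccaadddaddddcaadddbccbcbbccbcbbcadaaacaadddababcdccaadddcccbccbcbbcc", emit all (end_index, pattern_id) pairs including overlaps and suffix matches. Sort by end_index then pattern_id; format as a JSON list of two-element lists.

Build automaton:
Trie (insert patterns):
  n0 'ε': b→1 c→7
  n1 'b': a→11 c→2
  n2 'bc': c→3
  n3 'bcc': b→4
  n4 'bccb': c→5
  n5 'bccbc': b→6
  n6 'bccbcb': ·  [P0 ends]
  n7 'c': a→14 c→8
  n8 'cc': a→9
  n9 'cca': d→10
  n10 'ccad': ·  [P1 ends]
  n11 'ba': b→12
  n12 'bab': c→13
  n13 'babc': ·  [P2 ends]
  n14 'ca': a→15 d→19
  n15 'caa': d→16
  n16 'caad': d→17
  n17 'caadd': d→18
  n18 'caaddd': ·  [P3 ends]
  n19 'cad': ·  [P4 ends]

Failure links (BFS by depth):
  fail(1) 'b': from fail(0)=0 chase 'b': 0 ⇒ 0;  out=∅∪out(0)=∅
  fail(7) 'c': from fail(0)=0 chase 'c': 0 ⇒ 0;  out=∅∪out(0)=∅
  fail(2) 'bc': from fail(1)=0 chase 'c': 0 ⇒ 7;  out=∅∪out(7)=∅
  fail(8) 'cc': from fail(7)=0 chase 'c': 0 ⇒ 7;  out=∅∪out(7)=∅
  fail(11) 'ba': from fail(1)=0 chase 'a': 0 ⇒ 0;  out=∅∪out(0)=∅
  fail(14) 'ca': from fail(7)=0 chase 'a': 0 ⇒ 0;  out=∅∪out(0)=∅
  fail(3) 'bcc': from fail(2)=7 chase 'c': 7 ⇒ 8;  out=∅∪out(8)=∅
  fail(9) 'cca': from fail(8)=7 chase 'a': 7 ⇒ 14;  out=∅∪out(14)=∅
  fail(12) 'bab': from fail(11)=0 chase 'b': 0 ⇒ 1;  out=∅∪out(1)=∅
  fail(15) 'caa': from fail(14)=0 chase 'a': 0 ⇒ 0;  out=∅∪out(0)=∅
  fail(19) 'cad': from fail(14)=0 chase 'd': 0 ⇒ 0;  out={4}∪out(0)={4}
  fail(4) 'bccb': from fail(3)=8 chase 'b': 8→7→0 ⇒ 1;  out=∅∪out(1)=∅
  fail(10) 'ccad': from fail(9)=14 chase 'd': 14 ⇒ 19;  out={1}∪out(19)={1,4}
  fail(13) 'babc': from fail(12)=1 chase 'c': 1 ⇒ 2;  out={2}∪out(2)={2}
  fail(16) 'caad': from fail(15)=0 chase 'd': 0 ⇒ 0;  out=∅∪out(0)=∅
  fail(5) 'bccbc': from fail(4)=1 chase 'c': 1 ⇒ 2;  out=∅∪out(2)=∅
  fail(17) 'caadd': from fail(16)=0 chase 'd': 0 ⇒ 0;  out=∅∪out(0)=∅
  fail(6) 'bccbcb': from fail(5)=2 chase 'b': 2→7→0 ⇒ 1;  out={0}∪out(1)={0}
  fail(18) 'caaddd': from fail(17)=0 chase 'd': 0 ⇒ 0;  out={3}∪out(0)={3}

Text stream:
[0] read 'c'  n0⇒n7
[1] read 'c'  n7⇒n8
[2] read 'a'  n8⇒n9
[3] read 'a'  n9⇒n15 (via fail)
[4] read 'd'  n15⇒n16
[5] read 'd'  n16⇒n17
[6] read 'd'  n17⇒n18  emit P3@[1:6]
[7] read 'a'  n18⇒n0 (via fail)
[8] read 'd'  n0⇒n0
[9] read 'd'  n0⇒n0
[10] read 'd'  n0⇒n0
[11] read 'd'  n0⇒n0
[12] read 'c'  n0⇒n7
[13] read 'a'  n7⇒n14
[14] read 'a'  n14⇒n15
[15] read 'd'  n15⇒n16
[16] read 'd'  n16⇒n17
[17] read 'd'  n17⇒n18  emit P3@[12:17]
[18] read 'b'  n18⇒n1 (via fail)
[19] read 'c'  n1⇒n2
[20] read 'c'  n2⇒n3
[21] read 'b'  n3⇒n4
[22] read 'c'  n4⇒n5
[23] read 'b'  n5⇒n6  emit P0@[18:23]
[24] read 'b'  n6⇒n1 (via fail)
[25] read 'c'  n1⇒n2
[26] read 'c'  n2⇒n3
[27] read 'b'  n3⇒n4
[28] read 'c'  n4⇒n5
[29] read 'b'  n5⇒n6  emit P0@[24:29]
[30] read 'b'  n6⇒n1 (via fail)
[31] read 'c'  n1⇒n2
[32] read 'a'  n2⇒n14 (via fail)
[33] read 'd'  n14⇒n19  emit P4@[31:33]
[34] read 'a'  n19⇒n0 (via fail)
[35] read 'a'  n0⇒n0
[36] read 'a'  n0⇒n0
[37] read 'c'  n0⇒n7
[38] read 'a'  n7⇒n14
[39] read 'a'  n14⇒n15
[40] read 'd'  n15⇒n16
[41] read 'd'  n16⇒n17
[42] read 'd'  n17⇒n18  emit P3@[37:42]
[43] read 'a'  n18⇒n0 (via fail)
[44] read 'b'  n0⇒n1
[45] read 'a'  n1⇒n11
[46] read 'b'  n11⇒n12
[47] read 'c'  n12⇒n13  emit P2@[44:47]
[48] read 'd'  n13⇒n0 (via fail)
[49] read 'c'  n0⇒n7
[50] read 'c'  n7⇒n8
[51] read 'a'  n8⇒n9
[52] read 'a'  n9⇒n15 (via fail)
[53] read 'd'  n15⇒n16
[54] read 'd'  n16⇒n17
[55] read 'd'  n17⇒n18  emit P3@[50:55]
[56] read 'c'  n18⇒n7 (via fail)
[57] read 'c'  n7⇒n8
[58] read 'c'  n8⇒n8 (via fail)
[59] read 'b'  n8⇒n1 (via fail)
[60] read 'c'  n1⇒n2
[61] read 'c'  n2⇒n3
[62] read 'b'  n3⇒n4
[63] read 'c'  n4⇒n5
[64] read 'b'  n5⇒n6  emit P0@[59:64]
[65] read 'b'  n6⇒n1 (via fail)
[66] read 'c'  n1⇒n2
[67] read 'c'  n2⇒n3

Result: [[6,3],[17,3],[23,0],[29,0],[33,4],[42,3],[47,2],[55,3],[64,0]]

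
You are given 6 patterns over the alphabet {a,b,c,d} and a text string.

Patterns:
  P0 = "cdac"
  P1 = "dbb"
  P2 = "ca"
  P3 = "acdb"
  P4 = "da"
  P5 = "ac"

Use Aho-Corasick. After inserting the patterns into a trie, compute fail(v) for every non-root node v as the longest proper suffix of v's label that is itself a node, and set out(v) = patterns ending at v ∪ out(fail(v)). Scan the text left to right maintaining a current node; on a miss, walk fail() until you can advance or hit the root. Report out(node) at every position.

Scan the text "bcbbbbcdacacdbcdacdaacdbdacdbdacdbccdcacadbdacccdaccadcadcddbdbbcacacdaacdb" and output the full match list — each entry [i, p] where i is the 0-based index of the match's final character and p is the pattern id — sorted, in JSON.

Build automaton:
Trie nodes:
  0='ε' goto a→9 c→1 d→5
  1='c' goto a→8 d→2
  2='cd' goto a→3
  3='cda' goto c→4
  4='cdac' goto ·  [P0 ends]
  5='d' goto a→13 b→6
  6='db' goto b→7
  7='dbb' goto ·  [P1 ends]
  8='ca' goto ·  [P2 ends]
  9='a' goto c→10
  10='ac' goto d→11  [P5 ends]
  11='acd' goto b→12
  12='acdb' goto ·  [P3 ends]
  13='da' goto ·  [P4 ends]

Failure links (BFS by depth):
  n1('c'): parent n0 fail=0; on 'c' 0 → fail=0;  out ∅∪∅=∅
  n5('d'): parent n0 fail=0; on 'd' 0 → fail=0;  out ∅∪∅=∅
  n9('a'): parent n0 fail=0; on 'a' 0 → fail=0;  out ∅∪∅=∅
  n2('cd'): parent n1 fail=0; on 'd' 0 → fail=5;  out ∅∪∅=∅
  n6('db'): parent n5 fail=0; on 'b' 0 → fail=0;  out ∅∪∅=∅
  n8('ca'): parent n1 fail=0; on 'a' 0 → fail=9;  out {2}∪∅={2}
  n10('ac'): parent n9 fail=0; on 'c' 0 → fail=1;  out {5}∪∅={5}
  n13('da'): parent n5 fail=0; on 'a' 0 → fail=9;  out {4}∪∅={4}
  n3('cda'): parent n2 fail=5; on 'a' 5 → fail=13;  out ∅∪{4}={4}
  n7('dbb'): parent n6 fail=0; on 'b' 0 → fail=0;  out {1}∪∅={1}
  n11('acd'): parent n10 fail=1; on 'd' 1 → fail=2;  out ∅∪∅=∅
  n4('cdac'): parent n3 fail=13; on 'c' 13→9 → fail=10;  out {0}∪{5}={0,5}
  n12('acdb'): parent n11 fail=2; on 'b' 2→5 → fail=6;  out {3}∪∅={3}

Run:
[0] read 'b'  n0⇒n0
[1] read 'c'  n0⇒n1
[2] read 'b'  n1⇒n0 (via fail)
[3] read 'b'  n0⇒n0
[4] read 'b'  n0⇒n0
[5] read 'b'  n0⇒n0
[6] read 'c'  n0⇒n1
[7] read 'd'  n1⇒n2
[8] read 'a'  n2⇒n3  → match P4@[7:8]
[9] read 'c'  n3⇒n4  → match P0@[6:9],P5@[8:9]
[10] read 'a'  n4⇒n8 (via fail)  → match P2@[9:10]
[11] read 'c'  n8⇒n10 (via fail)  → match P5@[10:11]
[12] read 'd'  n10⇒n11
[13] read 'b'  n11⇒n12  → match P3@[10:13]
[14] read 'c'  n12⇒n1 (via fail)
[15] read 'd'  n1⇒n2
[16] read 'a'  n2⇒n3  → match P4@[15:16]
[17] read 'c'  n3⇒n4  → match P0@[14:17],P5@[16:17]
[18] read 'd'  n4⇒n11 (via fail)
[19] read 'a'  n11⇒n3 (via fail)  → match P4@[18:19]
[20] read 'a'  n3⇒n9 (via fail)
[21] read 'c'  n9⇒n10  → match P5@[20:21]
[22] read 'd'  n10⇒n11
[23] read 'b'  n11⇒n12  → match P3@[20:23]
[24] read 'd'  n12⇒n5 (via fail)
[25] read 'a'  n5⇒n13  → match P4@[24:25]
[26] read 'c'  n13⇒n10 (via fail)  → match P5@[25:26]
[27] read 'd'  n10⇒n11
[28] read 'b'  n11⇒n12  → match P3@[25:28]
[29] read 'd'  n12⇒n5 (via fail)
[30] read 'a'  n5⇒n13  → match P4@[29:30]
[31] read 'c'  n13⇒n10 (via fail)  → match P5@[30:31]
[32] read 'd'  n10⇒n11
[33] read 'b'  n11⇒n12  → match P3@[30:33]
[34] read 'c'  n12⇒n1 (via fail)
[35] read 'c'  n1⇒n1 (via fail)
[36] read 'd'  n1⇒n2
[37] read 'c'  n2⇒n1 (via fail)
[38] read 'a'  n1⇒n8  → match P2@[37:38]
[39] read 'c'  n8⇒n10 (via fail)  → match P5@[38:39]
[40] read 'a'  n10⇒n8 (via fail)  → match P2@[39:40]
[41] read 'd'  n8⇒n5 (via fail)
[42] read 'b'  n5⇒n6
[43] read 'd'  n6⇒n5 (via fail)
[44] read 'a'  n5⇒n13  → match P4@[43:44]
[45] read 'c'  n13⇒n10 (via fail)  → match P5@[44:45]
[46] read 'c'  n10⇒n1 (via fail)
[47] read 'c'  n1⇒n1 (via fail)
[48] read 'd'  n1⇒n2
[49] read 'a'  n2⇒n3  → match P4@[48:49]
[50] read 'c'  n3⇒n4  → match P0@[47:50],P5@[49:50]
[51] read 'c'  n4⇒n1 (via fail)
[52] read 'a'  n1⇒n8  → match P2@[51:52]
[53] read 'd'  n8⇒n5 (via fail)
[54] read 'c'  n5⇒n1 (via fail)
[55] read 'a'  n1⇒n8  → match P2@[54:55]
[56] read 'd'  n8⇒n5 (via fail)
[57] read 'c'  n5⇒n1 (via fail)
[58] read 'd'  n1⇒n2
[59] read 'd'  n2⇒n5 (via fail)
[60] read 'b'  n5⇒n6
[61] read 'd'  n6⇒n5 (via fail)
[62] read 'b'  n5⇒n6
[63] read 'b'  n6⇒n7  → match P1@[61:63]
[64] read 'c'  n7⇒n1 (via fail)
[65] read 'a'  n1⇒n8  → match P2@[64:65]
[66] read 'c'  n8⇒n10 (via fail)  → match P5@[65:66]
[67] read 'a'  n10⇒n8 (via fail)  → match P2@[66:67]
[68] read 'c'  n8⇒n10 (via fail)  → match P5@[67:68]
[69] read 'd'  n10⇒n11
[70] read 'a'  n11⇒n3 (via fail)  → match P4@[69:70]
[71] read 'a'  n3⇒n9 (via fail)
[72] read 'c'  n9⇒n10  → match P5@[71:72]
[73] read 'd'  n10⇒n11
[74] read 'b'  n11⇒n12  → match P3@[71:74]

Result: [[8,4],[9,0],[9,5],[10,2],[11,5],[13,3],[16,4],[17,0],[17,5],[19,4],[21,5],[23,3],[25,4],[26,5],[28,3],[30,4],[31,5],[33,3],[38,2],[39,5],[40,2],[44,4],[45,5],[49,4],[50,0],[50,5],[52,2],[55,2],[63,1],[65,2],[66,5],[67,2],[68,5],[70,4],[72,5],[74,3]]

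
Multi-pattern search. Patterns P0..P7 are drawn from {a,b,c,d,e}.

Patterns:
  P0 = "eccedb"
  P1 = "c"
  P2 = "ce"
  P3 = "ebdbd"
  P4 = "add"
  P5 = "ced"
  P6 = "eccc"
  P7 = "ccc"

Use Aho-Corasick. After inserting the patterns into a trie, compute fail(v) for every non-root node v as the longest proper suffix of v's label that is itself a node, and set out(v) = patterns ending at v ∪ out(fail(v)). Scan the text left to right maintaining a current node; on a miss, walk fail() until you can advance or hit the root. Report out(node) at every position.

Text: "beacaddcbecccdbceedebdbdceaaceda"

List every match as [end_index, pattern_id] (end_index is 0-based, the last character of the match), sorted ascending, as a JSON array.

Construct AC machine:
Trie (insert patterns):
  n0 'ε': a→13 c→7 e→1
  n1 'e': b→9 c→2
  n2 'ec': c→3
  n3 'ecc': c→17 e→4
  n4 'ecce': d→5
  n5 'ecced': b→6
  n6 'eccedb': ·  ←P0
  n7 'c': c→18 e→8  ←P1
  n8 'ce': d→16  ←P2
  n9 'eb': d→10
  n10 'ebd': b→11
  n11 'ebdb': d→12
  n12 'ebdbd': ·  ←P3
  n13 'a': d→14
  n14 'ad': d→15
  n15 'add': ·  ←P4
  n16 'ced': ·  ←P5
  n17 'eccc': ·  ←P6
  n18 'cc': c→19
  n19 'ccc': ·  ←P7

Failure links (BFS by depth):
  fail(1) 'e': from fail(0)=0 chase 'e': 0 ⇒ 0;  out=∅∪out(0)=∅
  fail(7) 'c': from fail(0)=0 chase 'c': 0 ⇒ 0;  out={1}∪out(0)={1}
  fail(13) 'a': from fail(0)=0 chase 'a': 0 ⇒ 0;  out=∅∪out(0)=∅
  fail(2) 'ec': from fail(1)=0 chase 'c': 0 ⇒ 7;  out=∅∪out(7)={1}
  fail(8) 'ce': from fail(7)=0 chase 'e': 0 ⇒ 1;  out={2}∪out(1)={2}
  fail(9) 'eb': from fail(1)=0 chase 'b': 0 ⇒ 0;  out=∅∪out(0)=∅
  fail(14) 'ad': from fail(13)=0 chase 'd': 0 ⇒ 0;  out=∅∪out(0)=∅
  fail(18) 'cc': from fail(7)=0 chase 'c': 0 ⇒ 7;  out=∅∪out(7)={1}
  fail(3) 'ecc': from fail(2)=7 chase 'c': 7 ⇒ 18;  out=∅∪out(18)={1}
  fail(10) 'ebd': from fail(9)=0 chase 'd': 0 ⇒ 0;  out=∅∪out(0)=∅
  fail(15) 'add': from fail(14)=0 chase 'd': 0 ⇒ 0;  out={4}∪out(0)={4}
  fail(16) 'ced': from fail(8)=1 chase 'd': 1→0 ⇒ 0;  out={5}∪out(0)={5}
  fail(19) 'ccc': from fail(18)=7 chase 'c': 7 ⇒ 18;  out={7}∪out(18)={1,7}
  fail(4) 'ecce': from fail(3)=18 chase 'e': 18→7 ⇒ 8;  out=∅∪out(8)={2}
  fail(11) 'ebdb': from fail(10)=0 chase 'b': 0 ⇒ 0;  out=∅∪out(0)=∅
  fail(17) 'eccc': from fail(3)=18 chase 'c': 18 ⇒ 19;  out={6}∪out(19)={1,6,7}
  fail(5) 'ecced': from fail(4)=8 chase 'd': 8 ⇒ 16;  out=∅∪out(16)={5}
  fail(12) 'ebdbd': from fail(11)=0 chase 'd': 0 ⇒ 0;  out={3}∪out(0)={3}
  fail(6) 'eccedb': from fail(5)=16 chase 'b': 16→0 ⇒ 0;  out={0}∪out(0)={0}

Run:
[0] read 'b'  n0⇒n0
[1] read 'e'  n0⇒n1
[2] read 'a'  n1⇒n13 (fail-walked)
[3] read 'c'  n13⇒n7 (fail-walked)  emit P1@[3:3]
[4] read 'a'  n7⇒n13 (fail-walked)
[5] read 'd'  n13⇒n14
[6] read 'd'  n14⇒n15  emit P4@[4:6]
[7] read 'c'  n15⇒n7 (fail-walked)  emit P1@[7:7]
[8] read 'b'  n7⇒n0 (fail-walked)
[9] read 'e'  n0⇒n1
[10] read 'c'  n1⇒n2  emit P1@[10:10]
[11] read 'c'  n2⇒n3  emit P1@[11:11]
[12] read 'c'  n3⇒n17  emit P1@[12:12],P6@[9:12],P7@[10:12]
[13] read 'd'  n17⇒n0 (fail-walked)
[14] read 'b'  n0⇒n0
[15] read 'c'  n0⇒n7  emit P1@[15:15]
[16] read 'e'  n7⇒n8  emit P2@[15:16]
[17] read 'e'  n8⇒n1 (fail-walked)
[18] read 'd'  n1⇒n0 (fail-walked)
[19] read 'e'  n0⇒n1
[20] read 'b'  n1⇒n9
[21] read 'd'  n9⇒n10
[22] read 'b'  n10⇒n11
[23] read 'd'  n11⇒n12  emit P3@[19:23]
[24] read 'c'  n12⇒n7 (fail-walked)  emit P1@[24:24]
[25] read 'e'  n7⇒n8  emit P2@[24:25]
[26] read 'a'  n8⇒n13 (fail-walked)
[27] read 'a'  n13⇒n13 (fail-walked)
[28] read 'c'  n13⇒n7 (fail-walked)  emit P1@[28:28]
[29] read 'e'  n7⇒n8  emit P2@[28:29]
[30] read 'd'  n8⇒n16  emit P5@[28:30]
[31] read 'a'  n16⇒n13 (fail-walked)

Matches: [[3,1],[6,4],[7,1],[10,1],[11,1],[12,1],[12,6],[12,7],[15,1],[16,2],[23,3],[24,1],[25,2],[28,1],[29,2],[30,5]]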